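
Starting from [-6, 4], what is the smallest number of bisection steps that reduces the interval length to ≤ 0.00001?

20

Width after n steps is 10/2^n. Need 2^n ≥ 10/0.00001 = 1000000.
2^19 = 524288 < 1000000 ≤ 2^20 = 1048576, so n = 20.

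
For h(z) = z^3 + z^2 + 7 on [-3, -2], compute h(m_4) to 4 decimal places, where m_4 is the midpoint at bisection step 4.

-0.0188

midpoint -2.5: h = -2.375 < 0 → [-2.5, -2]
midpoint -2.25: h = 0.671875 > 0 → [-2.5, -2.25]
midpoint -2.375: h = -0.755859 < 0 → [-2.375, -2.25]
midpoint -2.3125: h = -0.0188 < 0 → [-2.3125, -2.25]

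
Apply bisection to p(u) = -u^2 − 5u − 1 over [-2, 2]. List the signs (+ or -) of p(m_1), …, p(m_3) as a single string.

-++

u = 0 gives p = -1, negative; keep [-2, 0]
u = -1 gives p = 3, positive; keep [-1, 0]
u = -0.5 gives p = 1.25, positive; keep [-0.5, 0]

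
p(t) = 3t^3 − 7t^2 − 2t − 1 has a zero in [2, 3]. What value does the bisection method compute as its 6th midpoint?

midpoint 2.5: p = -2.875 < 0 → [2.5, 3]
midpoint 2.75: p = 2.953125 > 0 → [2.5, 2.75]
midpoint 2.625: p = -0.220703 < 0 → [2.625, 2.75]
midpoint 2.6875: p = 1.2991 > 0 → [2.625, 2.6875]
midpoint 2.65625: p = 0.5227 > 0 → [2.625, 2.65625]
midpoint 2.640625: p = 0.1469 > 0 → [2.625, 2.640625]

2.640625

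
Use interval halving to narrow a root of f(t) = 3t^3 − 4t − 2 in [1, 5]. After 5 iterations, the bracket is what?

t = 3 gives f = 67, positive; keep [1, 3]
t = 2 gives f = 14, positive; keep [1, 2]
t = 1.5 gives f = 2.125, positive; keep [1, 1.5]
t = 1.25 gives f = -1.1406, negative; keep [1.25, 1.5]
t = 1.375 gives f = 0.2988, positive; keep [1.25, 1.375]

[1.25, 1.375]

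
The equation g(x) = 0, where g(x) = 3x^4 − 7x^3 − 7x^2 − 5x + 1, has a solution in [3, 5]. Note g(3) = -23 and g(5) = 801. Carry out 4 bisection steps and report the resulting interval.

[3.125, 3.25]

m = 4, g(m) = 189 (+); new bracket [3, 4]
m = 3.5, g(m) = 47.8125 (+); new bracket [3, 3.5]
m = 3.25, g(m) = 5.214844 (+); new bracket [3, 3.25]
m = 3.125, g(m) = -10.5051 (−); new bracket [3.125, 3.25]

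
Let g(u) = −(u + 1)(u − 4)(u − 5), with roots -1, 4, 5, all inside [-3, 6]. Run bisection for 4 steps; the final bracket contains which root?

-1

midpoint 1.5: g = -21.875 < 0 → [-3, 1.5]
midpoint -0.75: g = -6.828125 < 0 → [-3, -0.75]
midpoint -1.875: g = 35.341797 > 0 → [-1.875, -0.75]
midpoint -1.3125: g = 10.4797 > 0 → [-1.3125, -0.75]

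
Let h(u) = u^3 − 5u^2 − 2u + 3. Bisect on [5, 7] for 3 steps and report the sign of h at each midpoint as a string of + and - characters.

++-

h(6) = 27 > 0, so the root lies in [5, 6]
h(5.5) = 7.125 > 0, so the root lies in [5, 5.5]
h(5.25) = -0.609375 < 0, so the root lies in [5.25, 5.5]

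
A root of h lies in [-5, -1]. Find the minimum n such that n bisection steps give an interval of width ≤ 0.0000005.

Width after n steps is 4/2^n. Need 2^n ≥ 4/0.0000005 = 8000000.
2^22 = 4194304 < 8000000 ≤ 2^23 = 8388608, so n = 23.

23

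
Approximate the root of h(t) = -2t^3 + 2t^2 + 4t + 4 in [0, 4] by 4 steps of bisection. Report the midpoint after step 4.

t = 2 gives h = 4, positive; keep [2, 4]
t = 3 gives h = -20, negative; keep [2, 3]
t = 2.5 gives h = -4.75, negative; keep [2, 2.5]
t = 2.25 gives h = 0.3438, positive; keep [2.25, 2.5]

2.25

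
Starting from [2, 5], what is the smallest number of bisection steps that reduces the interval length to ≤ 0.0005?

Width after n steps is 3/2^n. Need 2^n ≥ 3/0.0005 = 6000.
2^12 = 4096 < 6000 ≤ 2^13 = 8192, so n = 13.

13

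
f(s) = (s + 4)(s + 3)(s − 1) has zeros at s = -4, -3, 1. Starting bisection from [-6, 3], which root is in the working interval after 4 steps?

1

midpoint -1.5: f = -9.375 < 0 → [-1.5, 3]
midpoint 0.75: f = -4.453125 < 0 → [0.75, 3]
midpoint 1.875: f = 25.060547 > 0 → [0.75, 1.875]
midpoint 1.3125: f = 7.1594 > 0 → [0.75, 1.3125]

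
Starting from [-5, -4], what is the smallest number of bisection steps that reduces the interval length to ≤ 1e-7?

24

Width after n steps is 1/2^n. Need 2^n ≥ 1/1e-7 = 10000000.
2^23 = 8388608 < 10000000 ≤ 2^24 = 16777216, so n = 24.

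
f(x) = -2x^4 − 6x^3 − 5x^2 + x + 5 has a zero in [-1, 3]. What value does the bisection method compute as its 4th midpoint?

0.75

x = 1 gives f = -7, negative; keep [-1, 1]
x = 0 gives f = 5, positive; keep [0, 1]
x = 0.5 gives f = 3.375, positive; keep [0.5, 1]
x = 0.75 gives f = -0.2266, negative; keep [0.5, 0.75]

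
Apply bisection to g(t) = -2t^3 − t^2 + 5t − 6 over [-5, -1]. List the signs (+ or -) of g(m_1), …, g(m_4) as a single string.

midpoint -3: g = 24 > 0 → [-3, -1]
midpoint -2: g = -4 < 0 → [-3, -2]
midpoint -2.5: g = 6.5 > 0 → [-2.5, -2]
midpoint -2.25: g = 0.4688 > 0 → [-2.25, -2]

+-++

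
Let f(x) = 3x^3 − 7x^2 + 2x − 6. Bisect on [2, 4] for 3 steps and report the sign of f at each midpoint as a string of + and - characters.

midpoint 3: f = 18 > 0 → [2, 3]
midpoint 2.5: f = 2.125 > 0 → [2, 2.5]
midpoint 2.25: f = -2.765625 < 0 → [2.25, 2.5]

++-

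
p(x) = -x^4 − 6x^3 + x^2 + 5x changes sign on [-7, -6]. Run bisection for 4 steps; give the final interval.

[-6.0625, -6]

x = -6.5 gives p = -127.5625, negative; keep [-6.5, -6]
x = -6.25 gives p = -53.222656, negative; keep [-6.25, -6]
x = -6.125 gives p = -21.832275, negative; keep [-6.125, -6]
x = -6.0625 gives p = -7.4849, negative; keep [-6.0625, -6]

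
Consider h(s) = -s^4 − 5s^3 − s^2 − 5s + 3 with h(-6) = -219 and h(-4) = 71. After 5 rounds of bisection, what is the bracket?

h(-5) = 3 > 0, so the root lies in [-6, -5]
h(-5.5) = -82.9375 < 0, so the root lies in [-5.5, -5]
h(-5.25) = -34.488281 < 0, so the root lies in [-5.25, -5]
h(-5.125) = -14.467 < 0, so the root lies in [-5.125, -5]
h(-5.0625) = -5.4256 < 0, so the root lies in [-5.0625, -5]

[-5.0625, -5]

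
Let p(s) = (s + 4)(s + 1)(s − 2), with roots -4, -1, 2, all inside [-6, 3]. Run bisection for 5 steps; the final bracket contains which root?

-4

m = -1.5, p(m) = 4.375 (+); new bracket [-6, -1.5]
m = -3.75, p(m) = 3.953125 (+); new bracket [-6, -3.75]
m = -4.875, p(m) = -23.310547 (−); new bracket [-4.875, -3.75]
m = -4.3125, p(m) = -6.5344 (−); new bracket [-4.3125, -3.75]
m = -4.03125, p(m) = -0.5713 (−); new bracket [-4.03125, -3.75]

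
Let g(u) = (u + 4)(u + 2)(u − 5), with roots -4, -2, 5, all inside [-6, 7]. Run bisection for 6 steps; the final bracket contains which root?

5

g(0.5) = -50.625 < 0, so the root lies in [0.5, 7]
g(3.75) = -55.703125 < 0, so the root lies in [3.75, 7]
g(5.375) = 25.927734 > 0, so the root lies in [3.75, 5.375]
g(4.5625) = -24.5837 < 0, so the root lies in [4.5625, 5.375]
g(4.96875) = -1.9532 < 0, so the root lies in [4.96875, 5.375]
g(5.171875) = 11.3059 > 0, so the root lies in [4.96875, 5.171875]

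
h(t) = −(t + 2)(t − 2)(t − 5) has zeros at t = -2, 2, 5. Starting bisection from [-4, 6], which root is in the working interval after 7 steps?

t = 1 gives h = -12, negative; keep [-4, 1]
t = -1.5 gives h = -11.375, negative; keep [-4, -1.5]
t = -2.75 gives h = 27.609375, positive; keep [-2.75, -1.5]
t = -2.125 gives h = 3.6738, positive; keep [-2.125, -1.5]
t = -1.8125 gives h = -4.8699, negative; keep [-2.125, -1.8125]
t = -1.96875 gives h = -0.8643, negative; keep [-2.125, -1.96875]
t = -2.046875 gives h = 1.3368, positive; keep [-2.046875, -1.96875]

-2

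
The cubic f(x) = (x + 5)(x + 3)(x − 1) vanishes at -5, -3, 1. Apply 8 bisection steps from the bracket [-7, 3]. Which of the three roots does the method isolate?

1

x = -2 gives f = -9, negative; keep [-2, 3]
x = 0.5 gives f = -9.625, negative; keep [0.5, 3]
x = 1.75 gives f = 24.046875, positive; keep [0.5, 1.75]
x = 1.125 gives f = 3.1582, positive; keep [0.5, 1.125]
x = 0.8125 gives f = -4.155, negative; keep [0.8125, 1.125]
x = 0.96875 gives f = -0.7403, negative; keep [0.96875, 1.125]
x = 1.046875 gives f = 1.1471, positive; keep [0.96875, 1.046875]
x = 1.0078125 gives f = 0.1881, positive; keep [0.96875, 1.0078125]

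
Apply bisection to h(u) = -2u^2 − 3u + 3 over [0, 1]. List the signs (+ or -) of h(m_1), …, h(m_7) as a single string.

midpoint 0.5: h = 1 > 0 → [0.5, 1]
midpoint 0.75: h = -0.375 < 0 → [0.5, 0.75]
midpoint 0.625: h = 0.34375 > 0 → [0.625, 0.75]
midpoint 0.6875: h = -0.0078 < 0 → [0.625, 0.6875]
midpoint 0.65625: h = 0.1699 > 0 → [0.65625, 0.6875]
midpoint 0.671875: h = 0.0815 > 0 → [0.671875, 0.6875]
midpoint 0.6796875: h = 0.037 > 0 → [0.6796875, 0.6875]

+-+-+++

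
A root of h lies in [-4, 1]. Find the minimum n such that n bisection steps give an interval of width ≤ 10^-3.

Width after n steps is 5/2^n. Need 2^n ≥ 5/10^-3 = 5000.
2^12 = 4096 < 5000 ≤ 2^13 = 8192, so n = 13.

13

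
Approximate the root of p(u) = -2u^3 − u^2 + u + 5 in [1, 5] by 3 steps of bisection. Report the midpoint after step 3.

u = 3 gives p = -55, negative; keep [1, 3]
u = 2 gives p = -13, negative; keep [1, 2]
u = 1.5 gives p = -2.5, negative; keep [1, 1.5]

1.5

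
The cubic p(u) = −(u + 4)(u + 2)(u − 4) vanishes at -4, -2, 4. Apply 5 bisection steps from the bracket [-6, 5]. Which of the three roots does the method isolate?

u = -0.5 gives p = 23.625, positive; keep [-0.5, 5]
u = 2.25 gives p = 46.484375, positive; keep [2.25, 5]
u = 3.625 gives p = 16.083984, positive; keep [3.625, 5]
u = 4.3125 gives p = -16.3977, negative; keep [3.625, 4.3125]
u = 3.96875 gives p = 1.4864, positive; keep [3.96875, 4.3125]

4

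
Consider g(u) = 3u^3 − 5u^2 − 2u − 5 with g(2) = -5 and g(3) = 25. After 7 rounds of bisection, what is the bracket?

g(2.5) = 5.625 > 0, so the root lies in [2, 2.5]
g(2.25) = -0.640625 < 0, so the root lies in [2.25, 2.5]
g(2.375) = 2.236328 > 0, so the root lies in [2.25, 2.375]
g(2.3125) = 0.7361 > 0, so the root lies in [2.25, 2.3125]
g(2.28125) = 0.0326 > 0, so the root lies in [2.25, 2.28125]
g(2.265625) = -0.3078 < 0, so the root lies in [2.265625, 2.28125]
g(2.2734375) = -0.1386 < 0, so the root lies in [2.2734375, 2.28125]

[2.2734375, 2.28125]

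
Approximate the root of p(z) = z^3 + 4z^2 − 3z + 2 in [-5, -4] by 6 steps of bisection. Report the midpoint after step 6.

m = -4.5, p(m) = 5.375 (+); new bracket [-5, -4.5]
m = -4.75, p(m) = -0.671875 (−); new bracket [-4.75, -4.5]
m = -4.625, p(m) = 2.505859 (+); new bracket [-4.75, -4.625]
m = -4.6875, p(m) = 0.9563 (+); new bracket [-4.75, -4.6875]
m = -4.71875, p(m) = 0.1521 (+); new bracket [-4.75, -4.71875]
m = -4.734375, p(m) = -0.2574 (−); new bracket [-4.734375, -4.71875]

-4.734375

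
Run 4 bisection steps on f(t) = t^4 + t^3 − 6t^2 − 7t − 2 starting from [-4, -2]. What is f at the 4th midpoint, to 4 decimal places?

-0.7986

f(-3) = 19 > 0, so the root lies in [-3, -2]
f(-2.5) = 1.4375 > 0, so the root lies in [-2.5, -2]
f(-2.25) = -2.386719 < 0, so the root lies in [-2.5, -2.25]
f(-2.375) = -0.7986 < 0, so the root lies in [-2.5, -2.375]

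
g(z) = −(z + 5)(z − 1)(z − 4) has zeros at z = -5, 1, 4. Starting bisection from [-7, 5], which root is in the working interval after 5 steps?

g(-1) = -40 < 0, so the root lies in [-7, -1]
g(-4) = -40 < 0, so the root lies in [-7, -4]
g(-5.5) = 30.875 > 0, so the root lies in [-5.5, -4]
g(-4.75) = -12.5781 < 0, so the root lies in [-5.5, -4.75]
g(-5.125) = 6.9863 > 0, so the root lies in [-5.125, -4.75]

-5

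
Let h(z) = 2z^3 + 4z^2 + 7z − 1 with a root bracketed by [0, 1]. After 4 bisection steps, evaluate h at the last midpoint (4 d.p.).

0.4663

z = 0.5 gives h = 3.75, positive; keep [0, 0.5]
z = 0.25 gives h = 1.03125, positive; keep [0, 0.25]
z = 0.125 gives h = -0.058594, negative; keep [0.125, 0.25]
z = 0.1875 gives h = 0.4663, positive; keep [0.125, 0.1875]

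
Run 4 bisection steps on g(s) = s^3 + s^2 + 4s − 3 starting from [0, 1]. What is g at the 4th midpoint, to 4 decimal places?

s = 0.5 gives g = -0.625, negative; keep [0.5, 1]
s = 0.75 gives g = 0.984375, positive; keep [0.5, 0.75]
s = 0.625 gives g = 0.134766, positive; keep [0.5, 0.625]
s = 0.5625 gives g = -0.2556, negative; keep [0.5625, 0.625]

-0.2556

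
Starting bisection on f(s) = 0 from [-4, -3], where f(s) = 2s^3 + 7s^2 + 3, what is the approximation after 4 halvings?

-3.5625

f(-3.5) = 3 > 0, so the root lies in [-4, -3.5]
f(-3.75) = -4.03125 < 0, so the root lies in [-3.75, -3.5]
f(-3.625) = -0.285156 < 0, so the root lies in [-3.625, -3.5]
f(-3.5625) = 1.4136 > 0, so the root lies in [-3.625, -3.5625]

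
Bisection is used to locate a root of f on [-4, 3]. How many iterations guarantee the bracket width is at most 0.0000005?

Width after n steps is 7/2^n. Need 2^n ≥ 7/0.0000005 = 14000000.
2^23 = 8388608 < 14000000 ≤ 2^24 = 16777216, so n = 24.

24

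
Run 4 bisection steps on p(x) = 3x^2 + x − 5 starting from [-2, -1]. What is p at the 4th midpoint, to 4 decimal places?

-0.2383

x = -1.5 gives p = 0.25, positive; keep [-1.5, -1]
x = -1.25 gives p = -1.5625, negative; keep [-1.5, -1.25]
x = -1.375 gives p = -0.703125, negative; keep [-1.5, -1.375]
x = -1.4375 gives p = -0.2383, negative; keep [-1.5, -1.4375]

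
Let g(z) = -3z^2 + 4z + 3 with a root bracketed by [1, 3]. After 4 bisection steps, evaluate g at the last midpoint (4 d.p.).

midpoint 2: g = -1 < 0 → [1, 2]
midpoint 1.5: g = 2.25 > 0 → [1.5, 2]
midpoint 1.75: g = 0.8125 > 0 → [1.75, 2]
midpoint 1.875: g = -0.0469 < 0 → [1.75, 1.875]

-0.0469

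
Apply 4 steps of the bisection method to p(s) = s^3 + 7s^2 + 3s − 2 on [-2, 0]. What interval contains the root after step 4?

[-0.875, -0.75]

m = -1, p(m) = 1 (+); new bracket [-1, 0]
m = -0.5, p(m) = -1.875 (−); new bracket [-1, -0.5]
m = -0.75, p(m) = -0.734375 (−); new bracket [-1, -0.75]
m = -0.875, p(m) = 0.0645 (+); new bracket [-0.875, -0.75]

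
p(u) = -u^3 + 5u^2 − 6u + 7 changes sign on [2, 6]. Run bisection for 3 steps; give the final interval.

[3.5, 4]

p(4) = -1 < 0, so the root lies in [2, 4]
p(3) = 7 > 0, so the root lies in [3, 4]
p(3.5) = 4.375 > 0, so the root lies in [3.5, 4]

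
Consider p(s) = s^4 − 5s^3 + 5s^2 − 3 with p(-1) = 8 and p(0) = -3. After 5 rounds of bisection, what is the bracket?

m = -0.5, p(m) = -1.0625 (−); new bracket [-1, -0.5]
m = -0.75, p(m) = 2.238281 (+); new bracket [-0.75, -0.5]
m = -0.625, p(m) = 0.326416 (+); new bracket [-0.625, -0.5]
m = -0.5625, p(m) = -0.428 (−); new bracket [-0.625, -0.5625]
m = -0.59375, p(m) = -0.0664 (−); new bracket [-0.625, -0.59375]

[-0.625, -0.59375]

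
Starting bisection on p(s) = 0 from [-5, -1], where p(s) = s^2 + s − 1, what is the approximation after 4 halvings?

midpoint -3: p = 5 > 0 → [-3, -1]
midpoint -2: p = 1 > 0 → [-2, -1]
midpoint -1.5: p = -0.25 < 0 → [-2, -1.5]
midpoint -1.75: p = 0.3125 > 0 → [-1.75, -1.5]

-1.75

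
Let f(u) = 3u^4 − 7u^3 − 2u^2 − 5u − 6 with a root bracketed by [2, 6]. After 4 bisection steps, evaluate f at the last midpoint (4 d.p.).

-8.8789

u = 4 gives f = 262, positive; keep [2, 4]
u = 3 gives f = 15, positive; keep [2, 3]
u = 2.5 gives f = -23.1875, negative; keep [2.5, 3]
u = 2.75 gives f = -8.8789, negative; keep [2.75, 3]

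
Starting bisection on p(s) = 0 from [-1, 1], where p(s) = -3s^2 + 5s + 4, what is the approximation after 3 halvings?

s = 0 gives p = 4, positive; keep [-1, 0]
s = -0.5 gives p = 0.75, positive; keep [-1, -0.5]
s = -0.75 gives p = -1.4375, negative; keep [-0.75, -0.5]

-0.75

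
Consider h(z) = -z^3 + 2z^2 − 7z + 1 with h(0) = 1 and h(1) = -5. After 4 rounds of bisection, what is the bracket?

z = 0.5 gives h = -2.125, negative; keep [0, 0.5]
z = 0.25 gives h = -0.640625, negative; keep [0, 0.25]
z = 0.125 gives h = 0.154297, positive; keep [0.125, 0.25]
z = 0.1875 gives h = -0.2488, negative; keep [0.125, 0.1875]

[0.125, 0.1875]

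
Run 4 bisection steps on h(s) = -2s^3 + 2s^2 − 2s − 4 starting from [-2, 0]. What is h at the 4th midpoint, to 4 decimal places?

0.6211

s = -1 gives h = 2, positive; keep [-1, 0]
s = -0.5 gives h = -2.25, negative; keep [-1, -0.5]
s = -0.75 gives h = -0.53125, negative; keep [-1, -0.75]
s = -0.875 gives h = 0.6211, positive; keep [-0.875, -0.75]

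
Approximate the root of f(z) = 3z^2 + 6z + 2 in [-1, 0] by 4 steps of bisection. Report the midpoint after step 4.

m = -0.5, f(m) = -0.25 (−); new bracket [-0.5, 0]
m = -0.25, f(m) = 0.6875 (+); new bracket [-0.5, -0.25]
m = -0.375, f(m) = 0.171875 (+); new bracket [-0.5, -0.375]
m = -0.4375, f(m) = -0.0508 (−); new bracket [-0.4375, -0.375]

-0.4375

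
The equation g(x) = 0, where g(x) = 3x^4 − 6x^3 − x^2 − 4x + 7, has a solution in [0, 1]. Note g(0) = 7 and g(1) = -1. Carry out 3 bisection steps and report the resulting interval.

[0.875, 1]

midpoint 0.5: g = 4.1875 > 0 → [0.5, 1]
midpoint 0.75: g = 1.855469 > 0 → [0.75, 1]
midpoint 0.875: g = 0.473389 > 0 → [0.875, 1]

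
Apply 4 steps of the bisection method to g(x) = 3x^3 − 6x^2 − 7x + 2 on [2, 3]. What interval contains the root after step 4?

[2.75, 2.8125]

m = 2.5, g(m) = -6.125 (−); new bracket [2.5, 3]
m = 2.75, g(m) = -0.234375 (−); new bracket [2.75, 3]
m = 2.875, g(m) = 3.572266 (+); new bracket [2.75, 2.875]
m = 2.8125, g(m) = 1.5935 (+); new bracket [2.75, 2.8125]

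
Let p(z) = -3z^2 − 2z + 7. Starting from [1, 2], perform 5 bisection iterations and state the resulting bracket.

[1.21875, 1.25]

m = 1.5, p(m) = -2.75 (−); new bracket [1, 1.5]
m = 1.25, p(m) = -0.1875 (−); new bracket [1, 1.25]
m = 1.125, p(m) = 0.953125 (+); new bracket [1.125, 1.25]
m = 1.1875, p(m) = 0.3945 (+); new bracket [1.1875, 1.25]
m = 1.21875, p(m) = 0.1064 (+); new bracket [1.21875, 1.25]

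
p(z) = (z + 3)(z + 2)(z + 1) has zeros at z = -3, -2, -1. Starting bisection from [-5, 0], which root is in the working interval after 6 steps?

-3

m = -2.5, p(m) = 0.375 (+); new bracket [-5, -2.5]
m = -3.75, p(m) = -3.609375 (−); new bracket [-3.75, -2.5]
m = -3.125, p(m) = -0.298828 (−); new bracket [-3.125, -2.5]
m = -2.8125, p(m) = 0.2761 (+); new bracket [-3.125, -2.8125]
m = -2.96875, p(m) = 0.0596 (+); new bracket [-3.125, -2.96875]
m = -3.046875, p(m) = -0.1004 (−); new bracket [-3.046875, -2.96875]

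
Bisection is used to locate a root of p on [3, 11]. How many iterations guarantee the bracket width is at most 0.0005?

14

Width after n steps is 8/2^n. Need 2^n ≥ 8/0.0005 = 16000.
2^13 = 8192 < 16000 ≤ 2^14 = 16384, so n = 14.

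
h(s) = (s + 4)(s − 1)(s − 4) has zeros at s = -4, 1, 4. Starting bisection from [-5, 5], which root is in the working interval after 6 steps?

-4

s = 0 gives h = 16, positive; keep [-5, 0]
s = -2.5 gives h = 34.125, positive; keep [-5, -2.5]
s = -3.75 gives h = 9.203125, positive; keep [-5, -3.75]
s = -4.375 gives h = -16.8809, negative; keep [-4.375, -3.75]
s = -4.0625 gives h = -2.551, negative; keep [-4.0625, -3.75]
s = -3.90625 gives h = 3.6366, positive; keep [-4.0625, -3.90625]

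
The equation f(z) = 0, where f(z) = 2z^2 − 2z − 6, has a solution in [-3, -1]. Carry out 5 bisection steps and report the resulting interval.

m = -2, f(m) = 6 (+); new bracket [-2, -1]
m = -1.5, f(m) = 1.5 (+); new bracket [-1.5, -1]
m = -1.25, f(m) = -0.375 (−); new bracket [-1.5, -1.25]
m = -1.375, f(m) = 0.5312 (+); new bracket [-1.375, -1.25]
m = -1.3125, f(m) = 0.0703 (+); new bracket [-1.3125, -1.25]

[-1.3125, -1.25]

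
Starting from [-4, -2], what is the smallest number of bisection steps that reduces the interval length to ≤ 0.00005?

Width after n steps is 2/2^n. Need 2^n ≥ 2/0.00005 = 40000.
2^15 = 32768 < 40000 ≤ 2^16 = 65536, so n = 16.

16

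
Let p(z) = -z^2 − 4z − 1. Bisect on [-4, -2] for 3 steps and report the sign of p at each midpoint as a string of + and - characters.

p(-3) = 2 > 0, so the root lies in [-4, -3]
p(-3.5) = 0.75 > 0, so the root lies in [-4, -3.5]
p(-3.75) = -0.0625 < 0, so the root lies in [-3.75, -3.5]

++-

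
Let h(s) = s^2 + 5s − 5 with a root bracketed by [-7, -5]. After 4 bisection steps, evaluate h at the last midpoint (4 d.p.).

0.1406

h(-6) = 1 > 0, so the root lies in [-6, -5]
h(-5.5) = -2.25 < 0, so the root lies in [-6, -5.5]
h(-5.75) = -0.6875 < 0, so the root lies in [-6, -5.75]
h(-5.875) = 0.1406 > 0, so the root lies in [-5.875, -5.75]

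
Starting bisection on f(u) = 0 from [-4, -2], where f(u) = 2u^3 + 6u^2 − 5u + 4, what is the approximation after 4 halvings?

f(-3) = 19 > 0, so the root lies in [-4, -3]
f(-3.5) = 9.25 > 0, so the root lies in [-4, -3.5]
f(-3.75) = 1.65625 > 0, so the root lies in [-4, -3.75]
f(-3.875) = -2.9023 < 0, so the root lies in [-3.875, -3.75]

-3.875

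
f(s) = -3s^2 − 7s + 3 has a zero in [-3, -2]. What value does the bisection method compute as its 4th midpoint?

-2.6875

s = -2.5 gives f = 1.75, positive; keep [-3, -2.5]
s = -2.75 gives f = -0.4375, negative; keep [-2.75, -2.5]
s = -2.625 gives f = 0.703125, positive; keep [-2.75, -2.625]
s = -2.6875 gives f = 0.1445, positive; keep [-2.75, -2.6875]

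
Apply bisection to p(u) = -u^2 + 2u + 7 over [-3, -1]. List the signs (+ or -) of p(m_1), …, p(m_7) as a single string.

-++-+-+

u = -2 gives p = -1, negative; keep [-2, -1]
u = -1.5 gives p = 1.75, positive; keep [-2, -1.5]
u = -1.75 gives p = 0.4375, positive; keep [-2, -1.75]
u = -1.875 gives p = -0.2656, negative; keep [-1.875, -1.75]
u = -1.8125 gives p = 0.0898, positive; keep [-1.875, -1.8125]
u = -1.84375 gives p = -0.0869, negative; keep [-1.84375, -1.8125]
u = -1.828125 gives p = 0.0017, positive; keep [-1.84375, -1.828125]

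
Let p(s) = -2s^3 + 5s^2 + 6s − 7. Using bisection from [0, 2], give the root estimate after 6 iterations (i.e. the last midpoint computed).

0.78125

p(1) = 2 > 0, so the root lies in [0, 1]
p(0.5) = -3 < 0, so the root lies in [0.5, 1]
p(0.75) = -0.53125 < 0, so the root lies in [0.75, 1]
p(0.875) = 0.7383 > 0, so the root lies in [0.75, 0.875]
p(0.8125) = 0.103 > 0, so the root lies in [0.75, 0.8125]
p(0.78125) = -0.2144 < 0, so the root lies in [0.78125, 0.8125]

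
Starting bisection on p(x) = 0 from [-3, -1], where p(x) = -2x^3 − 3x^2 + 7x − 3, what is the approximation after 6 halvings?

m = -2, p(m) = -13 (−); new bracket [-3, -2]
m = -2.5, p(m) = -8 (−); new bracket [-3, -2.5]
m = -2.75, p(m) = -3.34375 (−); new bracket [-3, -2.75]
m = -2.875, p(m) = -0.3945 (−); new bracket [-3, -2.875]
m = -2.9375, p(m) = 1.2456 (+); new bracket [-2.9375, -2.875]
m = -2.90625, p(m) = 0.4114 (+); new bracket [-2.90625, -2.875]

-2.90625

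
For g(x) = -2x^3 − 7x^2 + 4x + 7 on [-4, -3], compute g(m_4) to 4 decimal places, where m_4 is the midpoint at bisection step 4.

midpoint -3.5: g = -7 < 0 → [-4, -3.5]
midpoint -3.75: g = -0.96875 < 0 → [-4, -3.75]
midpoint -3.875: g = 2.761719 > 0 → [-3.875, -3.75]
midpoint -3.8125: g = 0.8345 > 0 → [-3.8125, -3.75]

0.8345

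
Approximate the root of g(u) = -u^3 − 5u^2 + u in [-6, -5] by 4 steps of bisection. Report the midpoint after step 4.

g(-5.5) = 9.625 > 0, so the root lies in [-5.5, -5]
g(-5.25) = 1.640625 > 0, so the root lies in [-5.25, -5]
g(-5.125) = -1.841797 < 0, so the root lies in [-5.25, -5.125]
g(-5.1875) = -0.1418 < 0, so the root lies in [-5.25, -5.1875]

-5.1875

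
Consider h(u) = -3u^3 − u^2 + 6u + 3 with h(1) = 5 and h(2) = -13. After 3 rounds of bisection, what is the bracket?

midpoint 1.5: h = -0.375 < 0 → [1, 1.5]
midpoint 1.25: h = 3.078125 > 0 → [1.25, 1.5]
midpoint 1.375: h = 1.560547 > 0 → [1.375, 1.5]

[1.375, 1.5]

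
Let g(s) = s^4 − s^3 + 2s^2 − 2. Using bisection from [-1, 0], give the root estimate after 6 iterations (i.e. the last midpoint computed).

s = -0.5 gives g = -1.3125, negative; keep [-1, -0.5]
s = -0.75 gives g = -0.136719, negative; keep [-1, -0.75]
s = -0.875 gives g = 0.787354, positive; keep [-0.875, -0.75]
s = -0.8125 gives g = 0.2925, positive; keep [-0.8125, -0.75]
s = -0.78125 gives g = 0.0701, positive; keep [-0.78125, -0.75]
s = -0.765625 gives g = -0.0352, negative; keep [-0.78125, -0.765625]

-0.765625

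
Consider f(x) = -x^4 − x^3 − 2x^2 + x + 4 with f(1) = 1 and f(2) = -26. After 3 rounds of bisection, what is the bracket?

f(1.5) = -7.4375 < 0, so the root lies in [1, 1.5]
f(1.25) = -2.269531 < 0, so the root lies in [1, 1.25]
f(1.125) = -0.431885 < 0, so the root lies in [1, 1.125]

[1, 1.125]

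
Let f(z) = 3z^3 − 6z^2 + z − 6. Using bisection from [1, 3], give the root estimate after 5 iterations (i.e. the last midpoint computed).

2.1875

midpoint 2: f = -4 < 0 → [2, 3]
midpoint 2.5: f = 5.875 > 0 → [2, 2.5]
midpoint 2.25: f = 0.046875 > 0 → [2, 2.25]
midpoint 2.125: f = -2.1816 < 0 → [2.125, 2.25]
midpoint 2.1875: f = -1.1208 < 0 → [2.1875, 2.25]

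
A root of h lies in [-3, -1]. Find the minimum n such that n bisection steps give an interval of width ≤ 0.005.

9

Width after n steps is 2/2^n. Need 2^n ≥ 2/0.005 = 400.
2^8 = 256 < 400 ≤ 2^9 = 512, so n = 9.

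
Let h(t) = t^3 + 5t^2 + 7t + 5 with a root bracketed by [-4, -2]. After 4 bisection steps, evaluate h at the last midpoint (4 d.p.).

h(-3) = 2 > 0, so the root lies in [-4, -3]
h(-3.5) = -1.125 < 0, so the root lies in [-3.5, -3]
h(-3.25) = 0.734375 > 0, so the root lies in [-3.5, -3.25]
h(-3.375) = -0.1152 < 0, so the root lies in [-3.375, -3.25]

-0.1152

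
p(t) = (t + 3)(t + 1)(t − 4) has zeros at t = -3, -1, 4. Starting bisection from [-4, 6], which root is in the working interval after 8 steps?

t = 1 gives p = -24, negative; keep [1, 6]
t = 3.5 gives p = -14.625, negative; keep [3.5, 6]
t = 4.75 gives p = 33.421875, positive; keep [3.5, 4.75]
t = 4.125 gives p = 4.5645, positive; keep [3.5, 4.125]
t = 3.8125 gives p = -6.1472, negative; keep [3.8125, 4.125]
t = 3.96875 gives p = -1.0821, negative; keep [3.96875, 4.125]
t = 4.046875 gives p = 1.6671, positive; keep [3.96875, 4.046875]
t = 4.0078125 gives p = 0.2742, positive; keep [3.96875, 4.0078125]

4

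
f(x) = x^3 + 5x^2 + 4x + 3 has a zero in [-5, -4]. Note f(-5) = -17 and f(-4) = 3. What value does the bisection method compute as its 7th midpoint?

midpoint -4.5: f = -4.875 < 0 → [-4.5, -4]
midpoint -4.25: f = -0.453125 < 0 → [-4.25, -4]
midpoint -4.125: f = 1.388672 > 0 → [-4.25, -4.125]
midpoint -4.1875: f = 0.4973 > 0 → [-4.25, -4.1875]
midpoint -4.21875: f = 0.0296 > 0 → [-4.25, -4.21875]
midpoint -4.234375: f = -0.2099 < 0 → [-4.234375, -4.21875]
midpoint -4.2265625: f = -0.0897 < 0 → [-4.2265625, -4.21875]

-4.2265625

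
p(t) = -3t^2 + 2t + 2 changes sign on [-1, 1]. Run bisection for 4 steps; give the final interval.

[-0.625, -0.5]

midpoint 0: p = 2 > 0 → [-1, 0]
midpoint -0.5: p = 0.25 > 0 → [-1, -0.5]
midpoint -0.75: p = -1.1875 < 0 → [-0.75, -0.5]
midpoint -0.625: p = -0.4219 < 0 → [-0.625, -0.5]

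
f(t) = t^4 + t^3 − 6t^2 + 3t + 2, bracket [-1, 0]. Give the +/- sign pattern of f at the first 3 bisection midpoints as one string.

f(-0.5) = -1.0625 < 0, so the root lies in [-0.5, 0]
f(-0.25) = 0.863281 > 0, so the root lies in [-0.5, -0.25]
f(-0.375) = -0.001709 < 0, so the root lies in [-0.375, -0.25]

-+-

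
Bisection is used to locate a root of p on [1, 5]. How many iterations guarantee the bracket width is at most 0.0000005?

Width after n steps is 4/2^n. Need 2^n ≥ 4/0.0000005 = 8000000.
2^22 = 4194304 < 8000000 ≤ 2^23 = 8388608, so n = 23.

23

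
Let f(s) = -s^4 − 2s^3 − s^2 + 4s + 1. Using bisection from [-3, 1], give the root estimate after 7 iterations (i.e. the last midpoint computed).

midpoint -1: f = -3 < 0 → [-1, 1]
midpoint 0: f = 1 > 0 → [-1, 0]
midpoint -0.5: f = -1.0625 < 0 → [-0.5, 0]
midpoint -0.25: f = -0.0352 < 0 → [-0.25, 0]
midpoint -0.125: f = 0.488 > 0 → [-0.25, -0.125]
midpoint -0.1875: f = 0.2268 > 0 → [-0.25, -0.1875]
midpoint -0.21875: f = 0.0958 > 0 → [-0.25, -0.21875]

-0.21875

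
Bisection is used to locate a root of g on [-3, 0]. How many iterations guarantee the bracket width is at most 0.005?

Width after n steps is 3/2^n. Need 2^n ≥ 3/0.005 = 600.
2^9 = 512 < 600 ≤ 2^10 = 1024, so n = 10.

10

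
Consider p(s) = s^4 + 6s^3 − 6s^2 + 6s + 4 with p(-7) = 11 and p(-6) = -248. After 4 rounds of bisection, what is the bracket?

[-7, -6.9375]

m = -6.5, p(m) = -151.1875 (−); new bracket [-7, -6.5]
m = -6.75, p(m) = -79.214844 (−); new bracket [-7, -6.75]
m = -6.875, p(m) = -36.511475 (−); new bracket [-7, -6.875]
m = -6.9375, p(m) = -13.3725 (−); new bracket [-7, -6.9375]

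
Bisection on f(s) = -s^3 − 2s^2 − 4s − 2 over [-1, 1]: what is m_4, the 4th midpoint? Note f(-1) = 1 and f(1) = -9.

s = 0 gives f = -2, negative; keep [-1, 0]
s = -0.5 gives f = -0.375, negative; keep [-1, -0.5]
s = -0.75 gives f = 0.296875, positive; keep [-0.75, -0.5]
s = -0.625 gives f = -0.0371, negative; keep [-0.75, -0.625]

-0.625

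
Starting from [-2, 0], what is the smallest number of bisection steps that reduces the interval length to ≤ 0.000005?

19

Width after n steps is 2/2^n. Need 2^n ≥ 2/0.000005 = 400000.
2^18 = 262144 < 400000 ≤ 2^19 = 524288, so n = 19.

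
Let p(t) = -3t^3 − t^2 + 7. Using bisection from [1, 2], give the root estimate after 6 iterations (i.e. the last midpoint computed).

1.234375

p(1.5) = -5.375 < 0, so the root lies in [1, 1.5]
p(1.25) = -0.421875 < 0, so the root lies in [1, 1.25]
p(1.125) = 1.462891 > 0, so the root lies in [1.125, 1.25]
p(1.1875) = 0.5662 > 0, so the root lies in [1.1875, 1.25]
p(1.21875) = 0.0838 > 0, so the root lies in [1.21875, 1.25]
p(1.234375) = -0.1661 < 0, so the root lies in [1.21875, 1.234375]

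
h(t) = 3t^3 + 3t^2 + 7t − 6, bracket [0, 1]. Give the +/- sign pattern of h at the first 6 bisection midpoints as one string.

midpoint 0.5: h = -1.375 < 0 → [0.5, 1]
midpoint 0.75: h = 2.203125 > 0 → [0.5, 0.75]
midpoint 0.625: h = 0.279297 > 0 → [0.5, 0.625]
midpoint 0.5625: h = -0.5793 < 0 → [0.5625, 0.625]
midpoint 0.59375: h = -0.1582 < 0 → [0.59375, 0.625]
midpoint 0.609375: h = 0.0585 > 0 → [0.59375, 0.609375]

-++--+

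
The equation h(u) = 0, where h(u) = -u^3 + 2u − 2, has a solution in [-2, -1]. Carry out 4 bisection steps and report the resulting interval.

u = -1.5 gives h = -1.625, negative; keep [-2, -1.5]
u = -1.75 gives h = -0.140625, negative; keep [-2, -1.75]
u = -1.875 gives h = 0.841797, positive; keep [-1.875, -1.75]
u = -1.8125 gives h = 0.3293, positive; keep [-1.8125, -1.75]

[-1.8125, -1.75]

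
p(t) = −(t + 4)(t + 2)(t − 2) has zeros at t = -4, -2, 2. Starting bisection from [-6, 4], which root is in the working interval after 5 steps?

p(-1) = 9 > 0, so the root lies in [-1, 4]
p(1.5) = 9.625 > 0, so the root lies in [1.5, 4]
p(2.75) = -24.046875 < 0, so the root lies in [1.5, 2.75]
p(2.125) = -3.1582 < 0, so the root lies in [1.5, 2.125]
p(1.8125) = 4.155 > 0, so the root lies in [1.8125, 2.125]

2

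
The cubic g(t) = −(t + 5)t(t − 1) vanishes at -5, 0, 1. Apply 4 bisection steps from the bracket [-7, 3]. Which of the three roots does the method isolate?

t = -2 gives g = -18, negative; keep [-7, -2]
t = -4.5 gives g = -12.375, negative; keep [-7, -4.5]
t = -5.75 gives g = 29.109375, positive; keep [-5.75, -4.5]
t = -5.125 gives g = 3.9238, positive; keep [-5.125, -4.5]

-5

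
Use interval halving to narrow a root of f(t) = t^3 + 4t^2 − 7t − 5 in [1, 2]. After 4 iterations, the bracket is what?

midpoint 1.5: f = -3.125 < 0 → [1.5, 2]
midpoint 1.75: f = 0.359375 > 0 → [1.5, 1.75]
midpoint 1.625: f = -1.521484 < 0 → [1.625, 1.75]
midpoint 1.6875: f = -0.6165 < 0 → [1.6875, 1.75]

[1.6875, 1.75]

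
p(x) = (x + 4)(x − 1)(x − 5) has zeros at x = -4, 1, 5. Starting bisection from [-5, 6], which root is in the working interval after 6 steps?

-4

p(0.5) = 10.125 > 0, so the root lies in [-5, 0.5]
p(-2.25) = 41.234375 > 0, so the root lies in [-5, -2.25]
p(-3.625) = 14.958984 > 0, so the root lies in [-5, -3.625]
p(-4.3125) = -15.4602 < 0, so the root lies in [-4.3125, -3.625]
p(-3.96875) = 1.3926 > 0, so the root lies in [-4.3125, -3.96875]
p(-4.140625) = -6.6078 < 0, so the root lies in [-4.140625, -3.96875]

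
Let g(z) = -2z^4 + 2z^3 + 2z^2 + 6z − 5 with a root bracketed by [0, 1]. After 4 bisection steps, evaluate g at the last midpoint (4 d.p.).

m = 0.5, g(m) = -1.375 (−); new bracket [0.5, 1]
m = 0.75, g(m) = 0.835938 (+); new bracket [0.5, 0.75]
m = 0.625, g(m) = -0.285645 (−); new bracket [0.625, 0.75]
m = 0.6875, g(m) = 0.2734 (+); new bracket [0.625, 0.6875]

0.2734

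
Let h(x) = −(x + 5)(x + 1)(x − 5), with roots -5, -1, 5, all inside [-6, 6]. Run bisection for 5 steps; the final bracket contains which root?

m = 0, h(m) = 25 (+); new bracket [0, 6]
m = 3, h(m) = 64 (+); new bracket [3, 6]
m = 4.5, h(m) = 26.125 (+); new bracket [4.5, 6]
m = 5.25, h(m) = -16.0156 (−); new bracket [4.5, 5.25]
m = 4.875, h(m) = 7.252 (+); new bracket [4.875, 5.25]

5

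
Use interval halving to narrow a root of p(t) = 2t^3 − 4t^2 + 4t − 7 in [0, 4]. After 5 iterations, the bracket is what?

t = 2 gives p = 1, positive; keep [0, 2]
t = 1 gives p = -5, negative; keep [1, 2]
t = 1.5 gives p = -3.25, negative; keep [1.5, 2]
t = 1.75 gives p = -1.5312, negative; keep [1.75, 2]
t = 1.875 gives p = -0.3789, negative; keep [1.875, 2]

[1.875, 2]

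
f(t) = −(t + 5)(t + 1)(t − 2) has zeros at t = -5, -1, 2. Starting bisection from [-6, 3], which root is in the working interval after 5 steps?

midpoint -1.5: f = -6.125 < 0 → [-6, -1.5]
midpoint -3.75: f = -19.765625 < 0 → [-6, -3.75]
midpoint -4.875: f = -3.330078 < 0 → [-6, -4.875]
midpoint -5.4375: f = 14.4392 > 0 → [-5.4375, -4.875]
midpoint -5.15625: f = 4.6474 > 0 → [-5.15625, -4.875]

-5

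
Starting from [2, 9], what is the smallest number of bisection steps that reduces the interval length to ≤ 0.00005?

Width after n steps is 7/2^n. Need 2^n ≥ 7/0.00005 = 140000.
2^17 = 131072 < 140000 ≤ 2^18 = 262144, so n = 18.

18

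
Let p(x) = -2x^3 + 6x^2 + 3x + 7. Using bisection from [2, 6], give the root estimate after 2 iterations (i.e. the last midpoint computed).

3

m = 4, p(m) = -13 (−); new bracket [2, 4]
m = 3, p(m) = 16 (+); new bracket [3, 4]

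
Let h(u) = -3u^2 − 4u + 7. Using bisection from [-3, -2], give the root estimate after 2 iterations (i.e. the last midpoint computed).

-2.25

midpoint -2.5: h = -1.75 < 0 → [-2.5, -2]
midpoint -2.25: h = 0.8125 > 0 → [-2.5, -2.25]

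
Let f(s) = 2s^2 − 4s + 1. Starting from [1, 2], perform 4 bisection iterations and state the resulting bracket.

f(1.5) = -0.5 < 0, so the root lies in [1.5, 2]
f(1.75) = 0.125 > 0, so the root lies in [1.5, 1.75]
f(1.625) = -0.21875 < 0, so the root lies in [1.625, 1.75]
f(1.6875) = -0.0547 < 0, so the root lies in [1.6875, 1.75]

[1.6875, 1.75]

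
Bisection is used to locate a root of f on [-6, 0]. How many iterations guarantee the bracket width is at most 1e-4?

16

Width after n steps is 6/2^n. Need 2^n ≥ 6/1e-4 = 60000.
2^15 = 32768 < 60000 ≤ 2^16 = 65536, so n = 16.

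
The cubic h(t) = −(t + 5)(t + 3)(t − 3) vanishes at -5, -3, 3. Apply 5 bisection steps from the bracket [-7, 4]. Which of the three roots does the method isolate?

midpoint -1.5: h = 23.625 > 0 → [-1.5, 4]
midpoint 1.25: h = 46.484375 > 0 → [1.25, 4]
midpoint 2.625: h = 16.083984 > 0 → [2.625, 4]
midpoint 3.3125: h = -16.3977 < 0 → [2.625, 3.3125]
midpoint 2.96875: h = 1.4864 > 0 → [2.96875, 3.3125]

3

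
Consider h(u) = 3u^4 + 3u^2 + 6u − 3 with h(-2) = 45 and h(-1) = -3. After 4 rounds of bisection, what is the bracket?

[-1.1875, -1.125]

h(-1.5) = 9.9375 > 0, so the root lies in [-1.5, -1]
h(-1.25) = 1.511719 > 0, so the root lies in [-1.25, -1]
h(-1.125) = -1.147705 < 0, so the root lies in [-1.25, -1.125]
h(-1.1875) = 0.0711 > 0, so the root lies in [-1.1875, -1.125]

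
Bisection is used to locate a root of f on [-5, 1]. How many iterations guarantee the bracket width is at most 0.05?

7

Width after n steps is 6/2^n. Need 2^n ≥ 6/0.05 = 120.
2^6 = 64 < 120 ≤ 2^7 = 128, so n = 7.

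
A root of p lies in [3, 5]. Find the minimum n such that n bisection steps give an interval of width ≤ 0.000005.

Width after n steps is 2/2^n. Need 2^n ≥ 2/0.000005 = 400000.
2^18 = 262144 < 400000 ≤ 2^19 = 524288, so n = 19.

19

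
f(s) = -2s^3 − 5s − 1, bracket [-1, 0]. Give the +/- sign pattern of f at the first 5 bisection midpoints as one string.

midpoint -0.5: f = 1.75 > 0 → [-0.5, 0]
midpoint -0.25: f = 0.28125 > 0 → [-0.25, 0]
midpoint -0.125: f = -0.371094 < 0 → [-0.25, -0.125]
midpoint -0.1875: f = -0.0493 < 0 → [-0.25, -0.1875]
midpoint -0.21875: f = 0.1147 > 0 → [-0.21875, -0.1875]

++--+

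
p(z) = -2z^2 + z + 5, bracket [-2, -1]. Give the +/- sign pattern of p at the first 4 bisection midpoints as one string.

-+-+

p(-1.5) = -1 < 0, so the root lies in [-1.5, -1]
p(-1.25) = 0.625 > 0, so the root lies in [-1.5, -1.25]
p(-1.375) = -0.15625 < 0, so the root lies in [-1.375, -1.25]
p(-1.3125) = 0.2422 > 0, so the root lies in [-1.375, -1.3125]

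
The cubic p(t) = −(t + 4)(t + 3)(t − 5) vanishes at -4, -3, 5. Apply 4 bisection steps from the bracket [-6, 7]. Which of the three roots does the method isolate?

t = 0.5 gives p = 70.875, positive; keep [0.5, 7]
t = 3.75 gives p = 65.390625, positive; keep [3.75, 7]
t = 5.375 gives p = -29.443359, negative; keep [3.75, 5.375]
t = 4.5625 gives p = 28.3298, positive; keep [4.5625, 5.375]

5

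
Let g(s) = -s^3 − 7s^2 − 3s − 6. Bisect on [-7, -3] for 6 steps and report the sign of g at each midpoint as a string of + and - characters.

---+-+

midpoint -5: g = -41 < 0 → [-7, -5]
midpoint -6: g = -24 < 0 → [-7, -6]
midpoint -6.5: g = -7.625 < 0 → [-7, -6.5]
midpoint -6.75: g = 2.8594 > 0 → [-6.75, -6.5]
midpoint -6.625: g = -2.584 < 0 → [-6.75, -6.625]
midpoint -6.6875: g = 0.0867 > 0 → [-6.6875, -6.625]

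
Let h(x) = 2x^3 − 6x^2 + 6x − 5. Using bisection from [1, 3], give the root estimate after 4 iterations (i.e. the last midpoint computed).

m = 2, h(m) = -1 (−); new bracket [2, 3]
m = 2.5, h(m) = 3.75 (+); new bracket [2, 2.5]
m = 2.25, h(m) = 0.90625 (+); new bracket [2, 2.25]
m = 2.125, h(m) = -0.1523 (−); new bracket [2.125, 2.25]

2.125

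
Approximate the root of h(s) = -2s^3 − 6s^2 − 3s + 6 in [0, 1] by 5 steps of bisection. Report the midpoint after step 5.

s = 0.5 gives h = 2.75, positive; keep [0.5, 1]
s = 0.75 gives h = -0.46875, negative; keep [0.5, 0.75]
s = 0.625 gives h = 1.292969, positive; keep [0.625, 0.75]
s = 0.6875 gives h = 0.4517, positive; keep [0.6875, 0.75]
s = 0.71875 gives h = 0.0015, positive; keep [0.71875, 0.75]

0.71875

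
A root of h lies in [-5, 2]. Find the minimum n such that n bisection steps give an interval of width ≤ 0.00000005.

28

Width after n steps is 7/2^n. Need 2^n ≥ 7/0.00000005 = 140000000.
2^27 = 134217728 < 140000000 ≤ 2^28 = 268435456, so n = 28.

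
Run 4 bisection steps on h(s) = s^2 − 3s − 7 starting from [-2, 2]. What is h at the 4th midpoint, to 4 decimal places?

h(0) = -7 < 0, so the root lies in [-2, 0]
h(-1) = -3 < 0, so the root lies in [-2, -1]
h(-1.5) = -0.25 < 0, so the root lies in [-2, -1.5]
h(-1.75) = 1.3125 > 0, so the root lies in [-1.75, -1.5]

1.3125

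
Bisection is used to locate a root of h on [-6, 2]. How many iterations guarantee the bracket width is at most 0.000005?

Width after n steps is 8/2^n. Need 2^n ≥ 8/0.000005 = 1600000.
2^20 = 1048576 < 1600000 ≤ 2^21 = 2097152, so n = 21.

21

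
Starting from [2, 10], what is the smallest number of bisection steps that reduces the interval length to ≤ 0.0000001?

Width after n steps is 8/2^n. Need 2^n ≥ 8/0.0000001 = 80000000.
2^26 = 67108864 < 80000000 ≤ 2^27 = 134217728, so n = 27.

27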